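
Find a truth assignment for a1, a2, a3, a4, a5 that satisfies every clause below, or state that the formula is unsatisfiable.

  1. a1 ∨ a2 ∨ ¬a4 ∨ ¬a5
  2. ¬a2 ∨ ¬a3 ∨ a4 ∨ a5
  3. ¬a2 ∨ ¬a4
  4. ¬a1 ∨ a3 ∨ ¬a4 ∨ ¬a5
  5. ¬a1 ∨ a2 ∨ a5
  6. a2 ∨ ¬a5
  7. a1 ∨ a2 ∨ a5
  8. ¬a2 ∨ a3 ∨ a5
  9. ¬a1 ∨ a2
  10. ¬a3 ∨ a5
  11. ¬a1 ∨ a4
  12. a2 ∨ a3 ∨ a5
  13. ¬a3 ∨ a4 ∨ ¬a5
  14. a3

Unsatisfiable — no assignment works.

Case a3 = True:
  (¬a3 ∨ a5) forces a5 = True.
  (a2 ∨ ¬a5) forces a2 = True.
  (¬a2 ∨ ¬a4) forces a4 = False.
  Clause (¬a3 ∨ a4 ∨ ¬a5) is falsified — contradiction.
Case a3 = False:
  Clause (a3) is falsified — contradiction.
Both cases fail, so the formula is unsatisfiable.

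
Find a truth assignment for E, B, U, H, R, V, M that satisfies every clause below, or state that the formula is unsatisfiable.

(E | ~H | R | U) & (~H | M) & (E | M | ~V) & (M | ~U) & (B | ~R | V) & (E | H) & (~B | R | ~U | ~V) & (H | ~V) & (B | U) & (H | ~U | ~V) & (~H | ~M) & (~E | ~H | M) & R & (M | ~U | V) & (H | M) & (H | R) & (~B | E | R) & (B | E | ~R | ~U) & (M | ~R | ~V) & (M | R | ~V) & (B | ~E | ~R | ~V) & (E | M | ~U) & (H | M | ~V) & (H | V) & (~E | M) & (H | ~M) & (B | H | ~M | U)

Case M = True:
  (~H | ~M) forces H = False.
  Clause (H | ~M) is falsified — contradiction.
Case M = False:
  (~H | M) forces H = False.
  Clause (H | M) is falsified — contradiction.
Both cases fail, so the formula is unsatisfiable.

No satisfying assignment exists.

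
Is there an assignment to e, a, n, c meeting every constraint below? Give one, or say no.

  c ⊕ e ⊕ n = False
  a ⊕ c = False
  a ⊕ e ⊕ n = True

Adding constraints 1, 2, 3 mod 2: every variable appears an even number of times on the left, so the left side is 0.
But the right sides sum to 1 (mod 2). 0 ≠ 1 — the system is inconsistent.

UNSATISFIABLE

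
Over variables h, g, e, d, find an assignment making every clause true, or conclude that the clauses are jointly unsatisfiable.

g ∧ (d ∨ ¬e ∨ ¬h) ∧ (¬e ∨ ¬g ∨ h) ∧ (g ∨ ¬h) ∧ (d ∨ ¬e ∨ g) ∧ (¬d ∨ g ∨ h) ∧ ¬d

h: True; g: True; e: False; d: False

Unit clause (g) forces g = True.
Unit clause (¬d) forces d = False.
Set h = True.
  then (d ∨ ¬e ∨ ¬h) forces e = False.
All clauses satisfied.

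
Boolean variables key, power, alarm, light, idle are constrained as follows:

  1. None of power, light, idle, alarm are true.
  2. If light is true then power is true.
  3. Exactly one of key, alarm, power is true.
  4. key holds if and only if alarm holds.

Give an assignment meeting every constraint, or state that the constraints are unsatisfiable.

Case power = True:
  Constraint (1) is violated (power=T) — contradiction.
Case power = False:
  (1) forces light = False.
  (1) forces idle = False.
  (1) forces alarm = False.
  (3) with alarm=F, power=F forces key = True.
  Constraint (4) is violated (key=T, alarm=F) — contradiction.
Both cases fail — unsatisfiable.

No satisfying assignment exists.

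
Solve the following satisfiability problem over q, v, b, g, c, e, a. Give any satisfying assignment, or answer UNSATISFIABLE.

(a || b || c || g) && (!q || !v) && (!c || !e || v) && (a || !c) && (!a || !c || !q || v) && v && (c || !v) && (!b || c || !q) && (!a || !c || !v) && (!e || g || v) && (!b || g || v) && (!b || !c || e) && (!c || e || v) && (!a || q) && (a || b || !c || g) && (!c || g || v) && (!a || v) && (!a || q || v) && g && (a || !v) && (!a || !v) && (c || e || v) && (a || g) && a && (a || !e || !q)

Case a = True:
  (v) forces v = True.
  Clause (!a || !v) is falsified — contradiction.
Case a = False:
  Clause (a) is falsified — contradiction.
Both cases fail, so the formula is unsatisfiable.

The formula is unsatisfiable.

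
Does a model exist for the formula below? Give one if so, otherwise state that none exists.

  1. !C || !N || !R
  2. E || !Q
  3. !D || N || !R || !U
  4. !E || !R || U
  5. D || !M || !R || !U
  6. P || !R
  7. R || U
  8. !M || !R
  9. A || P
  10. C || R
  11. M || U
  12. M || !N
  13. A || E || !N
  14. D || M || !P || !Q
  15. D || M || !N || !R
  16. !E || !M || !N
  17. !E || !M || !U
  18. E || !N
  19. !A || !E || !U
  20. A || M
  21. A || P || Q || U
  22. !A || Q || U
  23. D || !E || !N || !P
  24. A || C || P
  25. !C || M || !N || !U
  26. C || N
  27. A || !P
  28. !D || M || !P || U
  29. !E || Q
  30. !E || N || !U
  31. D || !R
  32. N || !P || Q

Set Q = False.
  then (!E || Q) forces E = False.
  then (E || !N) forces N = False.
  then (C || N) forces C = True.
  then (N || !P || Q) forces P = False.
  then (P || !R) forces R = False.
  then (R || U) forces U = True.
  then (A || P) forces A = True.
Set M = False.
Set D = False.
All clauses satisfied.

Q = False, A = True, U = True, N = False, P = False, R = False, M = False, C = True, E = False, D = False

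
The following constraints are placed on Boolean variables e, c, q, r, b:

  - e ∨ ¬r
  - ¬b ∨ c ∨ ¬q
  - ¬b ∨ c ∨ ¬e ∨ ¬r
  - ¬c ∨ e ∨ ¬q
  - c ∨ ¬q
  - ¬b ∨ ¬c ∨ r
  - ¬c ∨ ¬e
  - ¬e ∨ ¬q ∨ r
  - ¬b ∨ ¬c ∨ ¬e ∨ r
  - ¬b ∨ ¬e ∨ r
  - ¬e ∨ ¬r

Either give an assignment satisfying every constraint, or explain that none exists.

Set e = False.
  then (e ∨ ¬r) forces r = False.
Set c = False.
  then (c ∨ ¬q) forces q = False.
Set b = True.
All clauses satisfied.

e=F, c=F, q=F, r=F, b=T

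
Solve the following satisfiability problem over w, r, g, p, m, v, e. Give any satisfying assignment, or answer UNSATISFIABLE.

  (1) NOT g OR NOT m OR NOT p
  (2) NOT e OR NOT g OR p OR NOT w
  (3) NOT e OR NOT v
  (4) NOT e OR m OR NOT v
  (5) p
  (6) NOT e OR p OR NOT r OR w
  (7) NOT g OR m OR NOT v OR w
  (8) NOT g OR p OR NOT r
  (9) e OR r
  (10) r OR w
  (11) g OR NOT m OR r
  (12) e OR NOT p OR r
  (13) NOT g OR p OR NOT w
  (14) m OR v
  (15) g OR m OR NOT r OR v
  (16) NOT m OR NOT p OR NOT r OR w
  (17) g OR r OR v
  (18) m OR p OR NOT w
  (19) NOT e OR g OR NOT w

w=T; r=T; g=T; p=T; m=F; v=T; e=F

Unit clause (p) forces p = True.
Set w = True.
Try r = False:
  (e OR r) forces e = True.
  (NOT e OR NOT v) forces v = False.
  (m OR v) forces m = True.
  (NOT g OR NOT m OR NOT p) forces g = False.
  clause (g OR NOT m OR r) is falsified — backtrack.
So r = True.
Set g = True.
  then (NOT g OR NOT m OR NOT p) forces m = False.
  then (m OR v) forces v = True.
  then (NOT e OR NOT v) forces e = False.
All clauses satisfied.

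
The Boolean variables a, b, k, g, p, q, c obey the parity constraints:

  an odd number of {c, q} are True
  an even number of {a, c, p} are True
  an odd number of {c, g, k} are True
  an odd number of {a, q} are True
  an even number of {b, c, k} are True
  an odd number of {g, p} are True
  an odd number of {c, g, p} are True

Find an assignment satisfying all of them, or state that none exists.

a = False, b = False, k = False, g = True, p = False, q = True, c = False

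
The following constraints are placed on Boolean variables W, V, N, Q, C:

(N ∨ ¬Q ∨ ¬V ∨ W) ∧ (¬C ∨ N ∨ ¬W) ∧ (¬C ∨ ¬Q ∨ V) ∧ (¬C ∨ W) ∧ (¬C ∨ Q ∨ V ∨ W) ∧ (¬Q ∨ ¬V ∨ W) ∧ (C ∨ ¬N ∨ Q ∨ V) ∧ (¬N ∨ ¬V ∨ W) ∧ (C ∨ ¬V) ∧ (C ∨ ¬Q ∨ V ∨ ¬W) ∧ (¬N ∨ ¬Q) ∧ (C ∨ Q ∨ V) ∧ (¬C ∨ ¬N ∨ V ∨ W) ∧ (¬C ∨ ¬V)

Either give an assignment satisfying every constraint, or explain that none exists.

Set W = True.
Set V = False.
Set N = True.
  then (¬N ∨ ¬Q) forces Q = False.
  then (C ∨ Q ∨ V) forces C = True.
All clauses satisfied.

W=T, V=F, N=T, Q=F, C=T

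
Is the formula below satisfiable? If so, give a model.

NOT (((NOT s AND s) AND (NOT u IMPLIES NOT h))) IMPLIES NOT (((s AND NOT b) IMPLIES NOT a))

b = False; s = True; h = False; u = False; a = True

  NOT (((NOT s AND s) AND (NOT u IMPLIES NOT h))) IMPLIES NOT (((s AND NOT b) IMPLIES NOT a)) = True
    NOT (((NOT s AND s) AND (NOT u IMPLIES NOT h))) = True
      (NOT s AND s) AND (NOT u IMPLIES NOT h) = False
        NOT s AND s = False
          NOT s = False
        NOT u IMPLIES NOT h = True
          NOT u = True
          NOT h = True
    NOT (((s AND NOT b) IMPLIES NOT a)) = True
      (s AND NOT b) IMPLIES NOT a = False
        s AND NOT b = True
          NOT b = True
        NOT a = False
The formula evaluates to True.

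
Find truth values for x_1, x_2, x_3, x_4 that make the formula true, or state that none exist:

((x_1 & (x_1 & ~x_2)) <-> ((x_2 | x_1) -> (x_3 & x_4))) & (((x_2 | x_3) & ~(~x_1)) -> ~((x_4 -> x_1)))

x_1 = False, x_2 = True, x_3 = False, x_4 = False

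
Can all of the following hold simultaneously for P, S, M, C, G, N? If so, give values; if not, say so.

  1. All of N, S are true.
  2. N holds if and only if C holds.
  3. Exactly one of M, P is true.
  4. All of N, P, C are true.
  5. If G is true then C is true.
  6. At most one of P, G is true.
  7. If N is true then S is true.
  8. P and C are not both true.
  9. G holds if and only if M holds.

Case C = True:
  (1) forces N = True.
  (1) forces S = True.
  (4) forces P = True.
  Constraint (8) is violated (P=T, C=T) — contradiction.
Case C = False:
  Constraint (4) is violated (C=F) — contradiction.
Both cases fail — unsatisfiable.

UNSATISFIABLE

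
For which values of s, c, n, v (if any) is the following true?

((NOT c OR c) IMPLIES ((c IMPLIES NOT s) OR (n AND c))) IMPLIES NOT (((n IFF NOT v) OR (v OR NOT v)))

s: True, c: True, n: False, v: False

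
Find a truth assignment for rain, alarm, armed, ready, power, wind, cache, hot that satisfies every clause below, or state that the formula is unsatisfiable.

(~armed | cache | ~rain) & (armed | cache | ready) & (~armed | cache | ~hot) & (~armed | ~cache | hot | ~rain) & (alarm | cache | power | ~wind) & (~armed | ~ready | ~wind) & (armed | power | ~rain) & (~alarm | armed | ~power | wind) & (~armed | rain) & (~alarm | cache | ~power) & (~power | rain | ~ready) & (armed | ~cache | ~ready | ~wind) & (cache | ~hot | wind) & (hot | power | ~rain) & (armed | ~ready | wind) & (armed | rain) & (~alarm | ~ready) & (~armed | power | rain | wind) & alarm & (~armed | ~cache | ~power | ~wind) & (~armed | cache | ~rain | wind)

rain = True, alarm = True, armed = True, ready = False, power = True, wind = False, cache = True, hot = True

Unit clause (alarm) forces alarm = True.
In (~alarm | ~ready) only ~ready is left, so ready = False.
Try rain = False:
  (~armed | rain) forces armed = False.
  clause (armed | rain) is falsified — backtrack.
So rain = True.
Set armed = True.
  then (~armed | cache | ~rain) forces cache = True.
  then (~armed | ~cache | hot | ~rain) forces hot = True.
Set power = True.
  then (~armed | ~cache | ~power | ~wind) forces wind = False.
All clauses satisfied.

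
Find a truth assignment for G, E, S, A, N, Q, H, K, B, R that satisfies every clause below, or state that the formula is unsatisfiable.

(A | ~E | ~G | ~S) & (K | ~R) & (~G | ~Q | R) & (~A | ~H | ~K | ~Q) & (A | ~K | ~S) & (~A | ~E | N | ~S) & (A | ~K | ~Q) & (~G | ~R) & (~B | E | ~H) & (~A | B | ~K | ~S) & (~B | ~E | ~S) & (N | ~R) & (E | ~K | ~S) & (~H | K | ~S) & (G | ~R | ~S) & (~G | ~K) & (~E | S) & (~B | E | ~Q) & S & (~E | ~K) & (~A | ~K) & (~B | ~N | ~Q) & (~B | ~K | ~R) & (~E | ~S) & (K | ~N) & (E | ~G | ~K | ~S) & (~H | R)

G: True, E: False, S: True, A: True, N: False, Q: False, H: False, K: False, B: True, R: False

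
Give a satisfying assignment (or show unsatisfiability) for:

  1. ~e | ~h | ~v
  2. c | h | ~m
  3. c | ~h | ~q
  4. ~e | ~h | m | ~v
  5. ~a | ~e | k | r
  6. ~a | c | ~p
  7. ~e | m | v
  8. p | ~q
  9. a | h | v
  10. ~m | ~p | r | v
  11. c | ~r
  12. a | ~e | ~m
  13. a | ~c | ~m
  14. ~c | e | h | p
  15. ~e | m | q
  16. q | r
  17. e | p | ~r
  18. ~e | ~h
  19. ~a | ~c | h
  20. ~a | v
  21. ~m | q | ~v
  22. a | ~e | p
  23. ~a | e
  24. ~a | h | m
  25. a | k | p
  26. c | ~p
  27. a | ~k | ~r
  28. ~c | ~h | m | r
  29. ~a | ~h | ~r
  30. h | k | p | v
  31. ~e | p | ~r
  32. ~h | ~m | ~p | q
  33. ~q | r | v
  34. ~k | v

Set h = False.
Try c = False:
  (c | h | ~m) forces m = False.
  (c | ~r) forces r = False.
  (q | r) forces q = True.
  (p | ~q) forces p = True.
  clause (c | ~p) is falsified — backtrack.
So c = True.
  then (~a | ~c | h) forces a = False.
  then (a | h | v) forces v = True.
  then (a | ~c | ~m) forces m = False.
Set k = False.
  then (a | k | p) forces p = True.
Set q = True.
Set e = True.
Set r = False.
All clauses satisfied.

h = False; c = True; k = False; q = True; e = True; m = False; p = True; v = True; a = False; r = False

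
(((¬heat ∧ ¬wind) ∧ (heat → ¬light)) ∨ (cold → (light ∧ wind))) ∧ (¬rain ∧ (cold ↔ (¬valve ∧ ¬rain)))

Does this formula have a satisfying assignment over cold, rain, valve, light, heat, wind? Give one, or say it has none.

cold = False, rain = False, valve = True, light = False, heat = False, wind = False

  ((¬heat ∧ ¬wind) ∧ (heat → ¬light)) ∨ (cold → (light ∧ wind)) = True
    (¬heat ∧ ¬wind) ∧ (heat → ¬light) = True
      ¬heat ∧ ¬wind = True
        ¬heat = True
        ¬wind = True
      heat → ¬light = True
        ¬light = True
    cold → (light ∧ wind) = True
      light ∧ wind = False
  ¬rain ∧ (cold ↔ (¬valve ∧ ¬rain)) = True
    ¬rain = True
    cold ↔ (¬valve ∧ ¬rain) = True
      ¬valve ∧ ¬rain = False
        ¬valve = False
        ¬rain = True
Both conjuncts True, so the formula holds.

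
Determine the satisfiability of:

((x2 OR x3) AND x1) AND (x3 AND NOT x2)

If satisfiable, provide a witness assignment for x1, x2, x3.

x1 = True, x2 = False, x3 = True

  (x2 OR x3) AND x1 = True
    x2 OR x3 = True
  x3 AND NOT x2 = True
    NOT x2 = True
Both conjuncts True, so the formula holds.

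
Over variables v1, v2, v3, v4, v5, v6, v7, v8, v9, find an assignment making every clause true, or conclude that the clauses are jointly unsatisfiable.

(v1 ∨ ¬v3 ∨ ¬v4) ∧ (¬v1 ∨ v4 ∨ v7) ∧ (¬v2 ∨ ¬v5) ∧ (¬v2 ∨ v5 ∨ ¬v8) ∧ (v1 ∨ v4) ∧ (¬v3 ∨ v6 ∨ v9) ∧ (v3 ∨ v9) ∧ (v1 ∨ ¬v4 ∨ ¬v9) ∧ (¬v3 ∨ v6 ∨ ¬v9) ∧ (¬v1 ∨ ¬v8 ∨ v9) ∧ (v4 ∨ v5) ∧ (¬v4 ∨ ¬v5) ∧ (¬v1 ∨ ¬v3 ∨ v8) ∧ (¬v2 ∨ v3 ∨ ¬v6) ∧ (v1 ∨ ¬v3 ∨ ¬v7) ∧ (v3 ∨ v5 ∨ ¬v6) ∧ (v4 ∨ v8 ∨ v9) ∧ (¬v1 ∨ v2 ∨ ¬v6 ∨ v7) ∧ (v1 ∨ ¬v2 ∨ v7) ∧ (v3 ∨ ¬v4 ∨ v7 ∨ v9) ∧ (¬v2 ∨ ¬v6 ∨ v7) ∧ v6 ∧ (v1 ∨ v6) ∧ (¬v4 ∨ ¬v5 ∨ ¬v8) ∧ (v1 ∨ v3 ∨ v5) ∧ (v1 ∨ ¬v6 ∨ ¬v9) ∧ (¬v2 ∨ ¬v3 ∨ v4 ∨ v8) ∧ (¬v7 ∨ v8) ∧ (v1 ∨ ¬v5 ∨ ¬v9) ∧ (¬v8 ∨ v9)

v1 = True, v2 = False, v3 = True, v4 = False, v5 = True, v6 = True, v7 = True, v8 = True, v9 = True

Unit clause (v6) forces v6 = True.
Set v1 = True.
Try v2 = True:
  (¬v2 ∨ ¬v5) forces v5 = False.
  (¬v2 ∨ v5 ∨ ¬v8) forces v8 = False.
  (v4 ∨ v5) forces v4 = True.
  (¬v1 ∨ ¬v3 ∨ v8) forces v3 = False.
  clause (¬v2 ∨ v3 ∨ ¬v6) is falsified — backtrack.
So v2 = False.
  then (¬v1 ∨ v2 ∨ ¬v6 ∨ v7) forces v7 = True.
  then (¬v7 ∨ v8) forces v8 = True.
  then (¬v8 ∨ v9) forces v9 = True.
Set v3 = True.
Set v4 = False.
  then (v4 ∨ v5) forces v5 = True.
All clauses satisfied.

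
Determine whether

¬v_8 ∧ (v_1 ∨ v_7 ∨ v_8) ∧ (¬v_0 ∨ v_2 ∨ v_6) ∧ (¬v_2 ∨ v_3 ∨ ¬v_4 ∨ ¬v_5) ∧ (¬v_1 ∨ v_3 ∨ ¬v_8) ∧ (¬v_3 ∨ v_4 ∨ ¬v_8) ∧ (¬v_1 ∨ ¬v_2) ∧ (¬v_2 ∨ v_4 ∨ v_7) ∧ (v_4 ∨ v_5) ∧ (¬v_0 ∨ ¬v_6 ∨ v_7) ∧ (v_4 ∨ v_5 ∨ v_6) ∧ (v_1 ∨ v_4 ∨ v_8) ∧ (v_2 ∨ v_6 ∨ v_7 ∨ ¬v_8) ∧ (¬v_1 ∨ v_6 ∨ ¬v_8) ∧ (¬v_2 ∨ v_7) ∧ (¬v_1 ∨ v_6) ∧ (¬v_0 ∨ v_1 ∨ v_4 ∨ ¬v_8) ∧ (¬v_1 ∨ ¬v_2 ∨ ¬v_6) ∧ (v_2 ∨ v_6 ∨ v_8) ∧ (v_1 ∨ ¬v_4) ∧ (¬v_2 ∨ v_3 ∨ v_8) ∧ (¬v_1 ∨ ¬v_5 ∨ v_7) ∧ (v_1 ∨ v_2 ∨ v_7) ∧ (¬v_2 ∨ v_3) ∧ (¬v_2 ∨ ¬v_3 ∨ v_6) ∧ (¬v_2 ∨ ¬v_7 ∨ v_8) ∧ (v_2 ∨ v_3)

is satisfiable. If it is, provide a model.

v_0=F; v_1=T; v_2=F; v_3=T; v_4=T; v_5=T; v_6=T; v_7=T; v_8=F

Unit clause (¬v_8) forces v_8 = False.
Set v_0 = False.
Try v_1 = False:
  (v_1 ∨ v_7 ∨ v_8) forces v_7 = True.
  (v_1 ∨ v_4 ∨ v_8) forces v_4 = True.
  clause (v_1 ∨ ¬v_4) is falsified — backtrack.
So v_1 = True.
  then (¬v_1 ∨ ¬v_2) forces v_2 = False.
  then (¬v_1 ∨ v_6) forces v_6 = True.
  then (v_2 ∨ v_3) forces v_3 = True.
Set v_4 = True.
Set v_5 = True.
  then (¬v_1 ∨ ¬v_5 ∨ v_7) forces v_7 = True.
All clauses satisfied.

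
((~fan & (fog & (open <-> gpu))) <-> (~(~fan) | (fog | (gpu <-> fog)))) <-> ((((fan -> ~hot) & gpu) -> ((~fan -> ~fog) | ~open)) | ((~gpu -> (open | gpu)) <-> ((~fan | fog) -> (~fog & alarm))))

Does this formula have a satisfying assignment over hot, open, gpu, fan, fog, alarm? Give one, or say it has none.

hot = False; open = False; gpu = False; fan = False; fog = True; alarm = False

  ((~fan & (fog & (open <-> gpu))) <-> (~(~fan) | (fog | (gpu <-> fog)))) <-> ((((fan -> ~hot) & gpu) -> ((~fan -> ~fog) | ~open)) | ((~gpu -> (open | gpu)) <-> ((~fan | fog) -> (~fog & alarm)))) = True
    (~fan & (fog & (open <-> gpu))) <-> (~(~fan) | (fog | (gpu <-> fog))) = True
      ~fan & (fog & (open <-> gpu)) = True
        ~fan = True
        fog & (open <-> gpu) = True
          open <-> gpu = True
      ~(~fan) | (fog | (gpu <-> fog)) = True
        ~(~fan) = False
          ~fan = True
        fog | (gpu <-> fog) = True
          gpu <-> fog = False
    (((fan -> ~hot) & gpu) -> ((~fan -> ~fog) | ~open)) | ((~gpu -> (open | gpu)) <-> ((~fan | fog) -> (~fog & alarm))) = True
      ((fan -> ~hot) & gpu) -> ((~fan -> ~fog) | ~open) = True
        (fan -> ~hot) & gpu = False
          fan -> ~hot = True
            ~hot = True
        (~fan -> ~fog) | ~open = True
          ~fan -> ~fog = False
            ~fan = True
            ~fog = False
          ~open = True
      (~gpu -> (open | gpu)) <-> ((~fan | fog) -> (~fog & alarm)) = True
        ~gpu -> (open | gpu) = False
          ~gpu = True
          open | gpu = False
        (~fan | fog) -> (~fog & alarm) = False
          ~fan | fog = True
            ~fan = True
          ~fog & alarm = False
            ~fog = False
The formula evaluates to True.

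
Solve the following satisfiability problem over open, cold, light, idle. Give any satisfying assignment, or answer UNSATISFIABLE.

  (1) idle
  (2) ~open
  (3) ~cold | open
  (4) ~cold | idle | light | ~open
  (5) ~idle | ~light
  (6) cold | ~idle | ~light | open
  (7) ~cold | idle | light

Unit clause (idle) forces idle = True.
Unit clause (~open) forces open = False.
In (~cold | open) only ~cold is left, so cold = False.
In (~idle | ~light) only ~light is left, so light = False.
Check each clause:
  (idle): idle holds.
  (~open): ~open holds.
  (~cold | open): ~cold holds.
  (~cold | idle | light | ~open): ~cold holds.
  (~idle | ~light): ~light holds.
  (cold | ~idle | ~light | open): ~light holds.
  (~cold | idle | light): ~cold holds.
All clauses satisfied.

open: False; cold: False; light: False; idle: True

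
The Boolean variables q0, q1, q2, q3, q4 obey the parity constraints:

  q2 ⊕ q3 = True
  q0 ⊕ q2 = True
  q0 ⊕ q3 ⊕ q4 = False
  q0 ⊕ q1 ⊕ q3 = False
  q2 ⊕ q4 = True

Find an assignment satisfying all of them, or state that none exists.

q0 = False, q1 = False, q2 = True, q3 = False, q4 = False

q2 ⊕ q3 = T ⊕ F = True ✓
q0 ⊕ q2 = F ⊕ T = True ✓
q0 ⊕ q3 ⊕ q4 = F ⊕ F ⊕ F = False ✓
q0 ⊕ q1 ⊕ q3 = F ⊕ F ⊕ F = False ✓
q2 ⊕ q4 = T ⊕ F = True ✓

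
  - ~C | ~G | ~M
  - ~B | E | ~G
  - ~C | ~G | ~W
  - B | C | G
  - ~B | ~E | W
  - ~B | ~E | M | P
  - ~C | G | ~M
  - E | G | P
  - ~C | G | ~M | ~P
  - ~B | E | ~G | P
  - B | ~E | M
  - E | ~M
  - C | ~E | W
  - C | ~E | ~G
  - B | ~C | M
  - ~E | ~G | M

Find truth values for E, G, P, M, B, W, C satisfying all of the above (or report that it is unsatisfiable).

E: True, G: False, P: True, M: True, B: True, W: True, C: False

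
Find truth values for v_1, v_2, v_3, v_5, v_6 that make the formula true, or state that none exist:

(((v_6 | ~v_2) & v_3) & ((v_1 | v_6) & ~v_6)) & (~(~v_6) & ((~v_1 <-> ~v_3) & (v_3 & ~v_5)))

Unsatisfiable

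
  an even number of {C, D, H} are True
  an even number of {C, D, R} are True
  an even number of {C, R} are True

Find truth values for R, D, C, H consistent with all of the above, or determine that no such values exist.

R=T, D=F, C=T, H=T

{C, D, H}: 2 true → even ✓
{C, D, R}: 2 true → even ✓
{C, R}: 2 true → even ✓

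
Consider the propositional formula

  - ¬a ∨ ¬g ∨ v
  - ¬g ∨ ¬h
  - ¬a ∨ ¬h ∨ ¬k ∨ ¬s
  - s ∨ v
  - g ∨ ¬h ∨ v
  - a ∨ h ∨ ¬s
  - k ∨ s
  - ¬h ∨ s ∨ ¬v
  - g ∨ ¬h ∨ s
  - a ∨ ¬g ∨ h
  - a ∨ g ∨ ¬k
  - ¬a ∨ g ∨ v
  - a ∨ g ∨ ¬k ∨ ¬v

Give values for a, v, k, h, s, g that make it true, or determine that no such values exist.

a = True; v = True; k = False; h = True; s = True; g = False

Set a = True.
Try v = False:
  (¬a ∨ ¬g ∨ v) forces g = False.
  clause (¬a ∨ g ∨ v) is falsified — backtrack.
So v = True.
Set k = False.
  then (k ∨ s) forces s = True.
Set h = True.
  then (¬g ∨ ¬h) forces g = False.
All clauses satisfied.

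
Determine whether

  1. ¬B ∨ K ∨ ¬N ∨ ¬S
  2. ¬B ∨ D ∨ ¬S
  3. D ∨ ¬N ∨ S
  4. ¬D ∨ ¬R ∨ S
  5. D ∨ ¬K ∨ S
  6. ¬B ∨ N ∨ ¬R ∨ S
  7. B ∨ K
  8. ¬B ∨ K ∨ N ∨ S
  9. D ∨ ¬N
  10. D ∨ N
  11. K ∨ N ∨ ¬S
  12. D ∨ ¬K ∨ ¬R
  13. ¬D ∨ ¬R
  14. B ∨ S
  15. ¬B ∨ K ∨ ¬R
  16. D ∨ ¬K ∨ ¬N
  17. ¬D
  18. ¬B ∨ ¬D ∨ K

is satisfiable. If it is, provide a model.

No satisfying assignment exists.

Case D = True:
  Clause (¬D) is falsified — contradiction.
Case D = False:
  (D ∨ ¬N) forces N = False.
  Clause (D ∨ N) is falsified — contradiction.
Both cases fail, so the formula is unsatisfiable.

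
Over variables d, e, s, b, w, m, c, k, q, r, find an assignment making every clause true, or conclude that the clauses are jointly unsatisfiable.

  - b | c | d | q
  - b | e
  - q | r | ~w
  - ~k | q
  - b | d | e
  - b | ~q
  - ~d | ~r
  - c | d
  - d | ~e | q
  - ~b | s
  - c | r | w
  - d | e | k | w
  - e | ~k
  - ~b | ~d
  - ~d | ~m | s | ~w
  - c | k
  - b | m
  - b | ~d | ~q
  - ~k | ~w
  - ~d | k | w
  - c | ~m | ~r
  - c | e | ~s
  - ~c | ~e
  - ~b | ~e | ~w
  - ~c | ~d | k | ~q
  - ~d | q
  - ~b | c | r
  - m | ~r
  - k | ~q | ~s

d = False, e = False, s = True, b = True, w = True, m = True, c = True, k = False, q = False, r = True

Try d = True:
  (~d | ~r) forces r = False.
  (~b | ~d) forces b = False.
  (b | e) forces e = True.
  (b | ~q) forces q = False.
  clause (~d | q) is falsified — backtrack.
So d = False.
  then (c | d) forces c = True.
  then (~c | ~e) forces e = False.
  then (b | e) forces b = True.
  then (~b | s) forces s = True.
  then (e | ~k) forces k = False.
  then (k | ~q | ~s) forces q = False.
  then (d | e | k | w) forces w = True.
  then (q | r | ~w) forces r = True.
  then (m | ~r) forces m = True.
All clauses satisfied.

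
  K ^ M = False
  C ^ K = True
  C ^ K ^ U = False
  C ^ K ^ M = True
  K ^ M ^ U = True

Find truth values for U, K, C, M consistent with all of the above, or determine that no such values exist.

U = True, K = False, C = True, M = False

K ^ M = F ^ F = False ✓
C ^ K = T ^ F = True ✓
C ^ K ^ U = T ^ F ^ T = False ✓
C ^ K ^ M = T ^ F ^ F = True ✓
K ^ M ^ U = F ^ F ^ T = True ✓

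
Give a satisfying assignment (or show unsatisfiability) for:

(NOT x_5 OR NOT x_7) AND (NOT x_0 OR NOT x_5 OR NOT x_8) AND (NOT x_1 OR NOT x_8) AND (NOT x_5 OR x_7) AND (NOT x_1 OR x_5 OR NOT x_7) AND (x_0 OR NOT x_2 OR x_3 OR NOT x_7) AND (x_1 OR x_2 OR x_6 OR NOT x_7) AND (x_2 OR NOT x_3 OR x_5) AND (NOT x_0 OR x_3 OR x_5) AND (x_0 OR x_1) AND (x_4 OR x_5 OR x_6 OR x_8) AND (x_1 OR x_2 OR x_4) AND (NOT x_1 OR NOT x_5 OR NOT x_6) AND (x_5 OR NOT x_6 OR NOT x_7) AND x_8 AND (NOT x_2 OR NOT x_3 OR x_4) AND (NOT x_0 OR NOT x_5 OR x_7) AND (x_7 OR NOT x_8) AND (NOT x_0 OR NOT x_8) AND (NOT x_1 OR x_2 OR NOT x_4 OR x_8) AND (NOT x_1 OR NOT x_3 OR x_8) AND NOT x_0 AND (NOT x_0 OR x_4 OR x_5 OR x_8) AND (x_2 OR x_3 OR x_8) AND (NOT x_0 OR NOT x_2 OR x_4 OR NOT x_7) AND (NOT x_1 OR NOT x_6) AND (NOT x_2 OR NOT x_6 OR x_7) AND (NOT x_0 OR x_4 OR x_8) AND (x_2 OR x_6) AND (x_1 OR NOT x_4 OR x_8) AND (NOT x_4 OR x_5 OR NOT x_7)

Case x_0 = True:
  Clause (NOT x_0) is falsified — contradiction.
Case x_0 = False:
  (x_0 OR x_1) forces x_1 = True.
  (NOT x_1 OR NOT x_8) forces x_8 = False.
  Clause (x_8) is falsified — contradiction.
Both cases fail, so the formula is unsatisfiable.

Unsatisfiable — no assignment works.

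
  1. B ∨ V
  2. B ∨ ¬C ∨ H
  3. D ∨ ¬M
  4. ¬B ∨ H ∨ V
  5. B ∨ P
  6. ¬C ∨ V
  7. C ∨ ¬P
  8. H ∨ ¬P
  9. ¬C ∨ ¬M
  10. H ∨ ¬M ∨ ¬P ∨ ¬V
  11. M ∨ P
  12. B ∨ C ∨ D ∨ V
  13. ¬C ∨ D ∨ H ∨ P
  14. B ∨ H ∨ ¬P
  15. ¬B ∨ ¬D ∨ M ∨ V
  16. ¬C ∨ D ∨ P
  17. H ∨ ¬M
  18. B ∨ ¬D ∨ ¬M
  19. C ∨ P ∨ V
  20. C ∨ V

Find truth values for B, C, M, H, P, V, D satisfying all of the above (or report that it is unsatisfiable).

Set B = True.
Set C = True.
  then (¬C ∨ V) forces V = True.
  then (¬C ∨ ¬M) forces M = False.
  then (M ∨ P) forces P = True.
  then (H ∨ ¬P) forces H = True.
Set D = True.
All clauses satisfied.

B=T, C=T, M=F, H=T, P=T, V=T, D=T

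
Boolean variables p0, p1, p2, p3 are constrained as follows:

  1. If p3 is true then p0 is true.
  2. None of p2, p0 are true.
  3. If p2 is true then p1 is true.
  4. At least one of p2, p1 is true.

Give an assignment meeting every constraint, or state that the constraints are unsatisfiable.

p0=F; p1=T; p2=F; p3=F

  (1) p3=F ⇒ p0: vacuous ✓
  (2) {p2, p0}: 0 true — none ✓
  (3) p2=F ⇒ p1: vacuous ✓
  (4) {p2, p1}: 1 true — at least one ✓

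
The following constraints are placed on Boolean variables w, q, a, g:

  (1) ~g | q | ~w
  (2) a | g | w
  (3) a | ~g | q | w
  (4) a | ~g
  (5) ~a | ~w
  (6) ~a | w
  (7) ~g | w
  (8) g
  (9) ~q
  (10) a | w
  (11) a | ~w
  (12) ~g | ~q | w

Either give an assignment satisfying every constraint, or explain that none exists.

Case w = True:
  (~a | ~w) forces a = False.
  Clause (a | ~w) is falsified — contradiction.
Case w = False:
  (~a | w) forces a = False.
  Clause (a | w) is falsified — contradiction.
Both cases fail, so the formula is unsatisfiable.

The formula is unsatisfiable.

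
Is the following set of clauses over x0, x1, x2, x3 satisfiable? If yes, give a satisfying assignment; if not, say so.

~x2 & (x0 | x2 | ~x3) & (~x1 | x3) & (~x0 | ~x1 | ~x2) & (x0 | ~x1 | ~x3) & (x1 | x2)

x0 = True, x1 = True, x2 = False, x3 = True

Unit clause (~x2) forces x2 = False.
In (x1 | x2) only x1 is left, so x1 = True.
In (~x1 | x3) only x3 is left, so x3 = True.
In (x0 | ~x1 | ~x3) only x0 is left, so x0 = True.
All clauses satisfied.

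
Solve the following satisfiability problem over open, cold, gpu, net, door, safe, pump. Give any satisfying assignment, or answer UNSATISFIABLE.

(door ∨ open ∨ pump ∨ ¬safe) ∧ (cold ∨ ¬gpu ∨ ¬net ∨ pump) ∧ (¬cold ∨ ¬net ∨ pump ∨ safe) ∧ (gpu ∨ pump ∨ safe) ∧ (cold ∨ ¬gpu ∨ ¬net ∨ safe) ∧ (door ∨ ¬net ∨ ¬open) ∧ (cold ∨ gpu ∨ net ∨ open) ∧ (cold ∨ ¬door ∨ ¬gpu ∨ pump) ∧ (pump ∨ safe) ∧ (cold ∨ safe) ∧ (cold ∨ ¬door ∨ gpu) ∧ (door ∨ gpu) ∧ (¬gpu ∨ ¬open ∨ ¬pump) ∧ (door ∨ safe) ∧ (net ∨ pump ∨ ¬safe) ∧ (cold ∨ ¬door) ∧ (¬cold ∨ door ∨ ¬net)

open=F; cold=T; gpu=T; net=T; door=T; safe=T; pump=F

Set open = False.
Set cold = True.
Set gpu = True.
Set net = True.
  then (¬cold ∨ door ∨ ¬net) forces door = True.
Set safe = True.
Set pump = False.
All clauses satisfied.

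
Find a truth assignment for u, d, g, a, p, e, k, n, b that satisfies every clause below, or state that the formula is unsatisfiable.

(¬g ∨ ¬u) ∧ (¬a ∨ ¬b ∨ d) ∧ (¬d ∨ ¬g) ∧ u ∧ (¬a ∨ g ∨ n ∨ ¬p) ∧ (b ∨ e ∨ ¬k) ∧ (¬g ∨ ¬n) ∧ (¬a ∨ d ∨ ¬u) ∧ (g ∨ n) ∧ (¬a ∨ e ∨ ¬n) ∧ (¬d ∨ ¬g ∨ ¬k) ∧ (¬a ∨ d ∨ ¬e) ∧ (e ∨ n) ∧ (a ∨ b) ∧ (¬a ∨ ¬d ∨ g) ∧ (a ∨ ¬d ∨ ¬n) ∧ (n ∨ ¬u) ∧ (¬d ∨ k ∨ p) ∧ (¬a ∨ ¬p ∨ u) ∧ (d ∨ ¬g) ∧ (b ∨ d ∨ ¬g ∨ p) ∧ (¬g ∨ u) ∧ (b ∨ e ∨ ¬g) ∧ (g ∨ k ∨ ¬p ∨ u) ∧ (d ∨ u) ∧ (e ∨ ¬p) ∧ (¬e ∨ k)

u = True, d = False, g = False, a = False, p = True, e = True, k = True, n = True, b = True

Unit clause (u) forces u = True.
In (n ∨ ¬u) only n is left, so n = True.
In (¬g ∨ ¬u) only ¬g is left, so g = False.
Set d = False.
  then (¬a ∨ d ∨ ¬u) forces a = False.
  then (a ∨ b) forces b = True.
Set p = True.
  then (e ∨ ¬p) forces e = True.
  then (¬e ∨ k) forces k = True.
All clauses satisfied.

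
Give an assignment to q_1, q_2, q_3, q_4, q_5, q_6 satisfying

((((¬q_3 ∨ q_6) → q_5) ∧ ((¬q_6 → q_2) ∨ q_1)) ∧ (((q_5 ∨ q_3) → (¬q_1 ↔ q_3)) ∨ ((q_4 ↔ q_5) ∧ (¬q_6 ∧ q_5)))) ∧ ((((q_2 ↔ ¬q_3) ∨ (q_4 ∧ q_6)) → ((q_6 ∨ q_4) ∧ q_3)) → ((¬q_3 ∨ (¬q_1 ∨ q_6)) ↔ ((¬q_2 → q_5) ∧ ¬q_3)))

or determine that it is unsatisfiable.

q_1=T, q_2=F, q_3=F, q_4=T, q_5=T, q_6=T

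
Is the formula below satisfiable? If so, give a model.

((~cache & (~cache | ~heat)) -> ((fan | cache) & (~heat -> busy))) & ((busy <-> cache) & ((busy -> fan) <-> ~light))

fan = True, heat = True, cache = True, light = False, busy = True

  (~cache & (~cache | ~heat)) -> ((fan | cache) & (~heat -> busy)) = True
    ~cache & (~cache | ~heat) = False
      ~cache = False
      ~cache | ~heat = False
        ~cache = False
        ~heat = False
    (fan | cache) & (~heat -> busy) = True
      fan | cache = True
      ~heat -> busy = True
        ~heat = False
  (busy <-> cache) & ((busy -> fan) <-> ~light) = True
    busy <-> cache = True
    (busy -> fan) <-> ~light = True
      busy -> fan = True
      ~light = True
Both conjuncts True, so the formula holds.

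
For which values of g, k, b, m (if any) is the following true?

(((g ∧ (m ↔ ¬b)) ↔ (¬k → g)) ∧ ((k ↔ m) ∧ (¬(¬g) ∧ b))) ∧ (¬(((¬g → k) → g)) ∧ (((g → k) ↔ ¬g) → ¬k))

Case g = True: the conjunct ¬(((¬g → k) → g)) becomes ¬((True → True)) = False.
Case g = False: the conjunct ¬(¬g) becomes ¬(¬False) = False.
Both cases fail — unsatisfiable.

Unsatisfiable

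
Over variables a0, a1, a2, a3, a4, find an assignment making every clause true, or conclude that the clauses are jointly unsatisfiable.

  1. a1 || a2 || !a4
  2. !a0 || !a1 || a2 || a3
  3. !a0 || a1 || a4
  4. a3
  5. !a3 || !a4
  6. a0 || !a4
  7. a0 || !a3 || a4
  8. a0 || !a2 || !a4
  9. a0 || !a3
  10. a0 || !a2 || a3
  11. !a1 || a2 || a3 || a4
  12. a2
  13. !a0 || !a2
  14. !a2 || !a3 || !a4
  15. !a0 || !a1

UNSATISFIABLE

Case a2 = True:
  (a3) forces a3 = True.
  (!a3 || !a4) forces a4 = False.
  (a0 || !a3 || a4) forces a0 = True.
  Clause (!a0 || !a2) is falsified — contradiction.
Case a2 = False:
  Clause (a2) is falsified — contradiction.
Both cases fail, so the formula is unsatisfiable.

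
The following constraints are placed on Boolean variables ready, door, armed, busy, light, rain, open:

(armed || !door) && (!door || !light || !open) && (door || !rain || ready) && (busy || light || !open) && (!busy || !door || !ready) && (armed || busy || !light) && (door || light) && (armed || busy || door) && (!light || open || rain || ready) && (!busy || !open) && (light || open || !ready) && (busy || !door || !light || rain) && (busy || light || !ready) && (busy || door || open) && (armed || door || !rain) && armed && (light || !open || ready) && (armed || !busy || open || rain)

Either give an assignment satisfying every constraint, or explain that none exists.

ready = True, door = True, armed = True, busy = False, light = True, rain = True, open = False

Unit clause (armed) forces armed = True.
Set ready = True.
Set door = True.
  then (!busy || !door || !ready) forces busy = False.
  then (busy || light || !ready) forces light = True.
  then (!door || !light || !open) forces open = False.
  then (busy || !door || !light || rain) forces rain = True.
All clauses satisfied.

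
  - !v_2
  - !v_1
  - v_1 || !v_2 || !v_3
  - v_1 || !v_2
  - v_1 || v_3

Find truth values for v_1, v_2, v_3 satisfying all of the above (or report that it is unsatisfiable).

Unit clause (!v_2) forces v_2 = False.
Unit clause (!v_1) forces v_1 = False.
In (v_1 || v_3) only v_3 is left, so v_3 = True.
All clauses satisfied.

v_1 = False, v_2 = False, v_3 = True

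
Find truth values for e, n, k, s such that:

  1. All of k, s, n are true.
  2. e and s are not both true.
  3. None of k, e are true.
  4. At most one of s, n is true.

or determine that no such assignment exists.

Case k = True:
  Constraint (3) is violated (k=T) — contradiction.
Case k = False:
  Constraint (1) is violated (k=F) — contradiction.
Both cases fail — unsatisfiable.

Unsatisfiable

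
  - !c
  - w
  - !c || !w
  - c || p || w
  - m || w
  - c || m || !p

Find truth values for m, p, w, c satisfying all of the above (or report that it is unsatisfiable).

m = True, p = False, w = True, c = False

Unit clause (!c) forces c = False.
Unit clause (w) forces w = True.
Set m = True.
Set p = False.
Check each clause:
  (!c): !c holds.
  (w): w holds.
  (!c || !w): !c holds.
  (c || p || w): w holds.
  (m || w): m holds.
  (c || m || !p): m holds.
All clauses satisfied.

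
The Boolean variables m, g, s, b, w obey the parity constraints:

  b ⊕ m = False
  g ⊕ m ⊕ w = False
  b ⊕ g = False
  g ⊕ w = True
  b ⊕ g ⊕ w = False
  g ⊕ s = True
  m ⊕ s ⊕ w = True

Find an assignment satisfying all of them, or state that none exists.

m: True; g: True; s: False; b: True; w: False

b ⊕ m = T ⊕ T = False ✓
g ⊕ m ⊕ w = T ⊕ T ⊕ F = False ✓
b ⊕ g = T ⊕ T = False ✓
g ⊕ w = T ⊕ F = True ✓
b ⊕ g ⊕ w = T ⊕ T ⊕ F = False ✓
g ⊕ s = T ⊕ F = True ✓
m ⊕ s ⊕ w = T ⊕ F ⊕ F = True ✓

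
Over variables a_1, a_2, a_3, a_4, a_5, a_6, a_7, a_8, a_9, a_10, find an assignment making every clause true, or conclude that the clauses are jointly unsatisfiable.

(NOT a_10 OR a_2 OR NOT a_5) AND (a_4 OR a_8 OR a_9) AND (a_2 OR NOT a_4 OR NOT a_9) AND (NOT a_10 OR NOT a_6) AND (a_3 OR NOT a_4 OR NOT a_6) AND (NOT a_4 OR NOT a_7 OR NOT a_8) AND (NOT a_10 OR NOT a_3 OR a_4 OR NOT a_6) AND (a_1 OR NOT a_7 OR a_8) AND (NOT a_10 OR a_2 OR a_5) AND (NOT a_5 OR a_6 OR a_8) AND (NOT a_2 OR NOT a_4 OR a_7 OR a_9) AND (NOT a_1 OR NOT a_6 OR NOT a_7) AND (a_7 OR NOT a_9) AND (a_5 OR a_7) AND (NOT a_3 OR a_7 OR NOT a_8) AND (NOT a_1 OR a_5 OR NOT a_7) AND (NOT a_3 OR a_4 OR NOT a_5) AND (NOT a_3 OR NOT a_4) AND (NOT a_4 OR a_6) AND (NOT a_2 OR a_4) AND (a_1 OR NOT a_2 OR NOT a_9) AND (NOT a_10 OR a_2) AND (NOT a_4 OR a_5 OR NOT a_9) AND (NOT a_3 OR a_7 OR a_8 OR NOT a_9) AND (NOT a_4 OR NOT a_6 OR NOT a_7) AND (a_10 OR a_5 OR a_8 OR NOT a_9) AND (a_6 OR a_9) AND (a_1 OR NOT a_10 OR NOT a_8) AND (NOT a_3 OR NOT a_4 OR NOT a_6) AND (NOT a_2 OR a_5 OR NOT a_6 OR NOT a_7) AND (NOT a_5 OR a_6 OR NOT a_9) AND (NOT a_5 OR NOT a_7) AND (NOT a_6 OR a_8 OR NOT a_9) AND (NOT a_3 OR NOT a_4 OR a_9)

Set a_1 = False.
Set a_2 = False.
  then (NOT a_10 OR a_2) forces a_10 = False.
Set a_3 = False.
Try a_4 = True:
  (a_2 OR NOT a_4 OR NOT a_9) forces a_9 = False.
  (a_3 OR NOT a_4 OR NOT a_6) forces a_6 = False.
  clause (NOT a_4 OR a_6) is falsified — backtrack.
So a_4 = False.
Set a_5 = False.
  then (a_5 OR a_7) forces a_7 = True.
  then (a_1 OR NOT a_7 OR a_8) forces a_8 = True.
Set a_6 = True.
Set a_9 = True.
All clauses satisfied.

a_1: False, a_2: False, a_3: False, a_4: False, a_5: False, a_6: True, a_7: True, a_8: True, a_9: True, a_10: False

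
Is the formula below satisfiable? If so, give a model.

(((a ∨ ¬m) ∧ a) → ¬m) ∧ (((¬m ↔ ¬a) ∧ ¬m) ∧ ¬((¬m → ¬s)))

m=F, s=T, a=F

  ((a ∨ ¬m) ∧ a) → ¬m = True
    (a ∨ ¬m) ∧ a = False
      a ∨ ¬m = True
        ¬m = True
    ¬m = True
  ((¬m ↔ ¬a) ∧ ¬m) ∧ ¬((¬m → ¬s)) = True
    (¬m ↔ ¬a) ∧ ¬m = True
      ¬m ↔ ¬a = True
        ¬m = True
        ¬a = True
      ¬m = True
    ¬((¬m → ¬s)) = True
      ¬m → ¬s = False
        ¬m = True
        ¬s = False
Both conjuncts True, so the formula holds.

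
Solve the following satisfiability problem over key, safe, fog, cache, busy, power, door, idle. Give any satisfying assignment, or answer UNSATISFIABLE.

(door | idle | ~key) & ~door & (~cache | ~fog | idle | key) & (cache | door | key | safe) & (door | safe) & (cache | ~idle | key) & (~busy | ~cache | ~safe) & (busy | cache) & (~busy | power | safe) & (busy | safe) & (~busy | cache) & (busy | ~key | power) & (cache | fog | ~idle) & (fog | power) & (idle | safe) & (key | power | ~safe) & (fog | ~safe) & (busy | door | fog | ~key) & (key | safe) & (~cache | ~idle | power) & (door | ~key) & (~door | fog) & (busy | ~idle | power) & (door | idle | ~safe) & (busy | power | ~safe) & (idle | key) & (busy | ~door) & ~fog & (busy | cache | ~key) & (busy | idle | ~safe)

Case fog = True:
  Clause (~fog) is falsified — contradiction.
Case fog = False:
  (~door) forces door = False.
  (door | safe) forces safe = True.
  Clause (fog | ~safe) is falsified — contradiction.
Both cases fail, so the formula is unsatisfiable.

UNSATISFIABLE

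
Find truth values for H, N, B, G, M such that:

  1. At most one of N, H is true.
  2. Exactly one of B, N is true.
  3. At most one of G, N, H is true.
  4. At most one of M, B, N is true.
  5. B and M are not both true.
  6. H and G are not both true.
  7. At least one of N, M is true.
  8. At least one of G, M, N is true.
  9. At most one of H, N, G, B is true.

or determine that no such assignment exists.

H: False, N: True, B: False, G: False, M: False

  (1) {N, H}: 1 true — at most one ✓
  (2) {B, N}: 1 true — exactly one ✓
  (3) {G, N, H}: 1 true — at most one ✓
  (4) {M, B, N}: 1 true — at most one ✓
  (5) B=F, M=F — not both ✓
  (6) H=F, G=F — not both ✓
  (7) {N, M}: 1 true — at least one ✓
  (8) {G, M, N}: 1 true — at least one ✓
  (9) {H, N, G, B}: 1 true — at most one ✓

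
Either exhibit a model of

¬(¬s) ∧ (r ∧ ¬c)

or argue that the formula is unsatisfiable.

c: False, s: True, r: True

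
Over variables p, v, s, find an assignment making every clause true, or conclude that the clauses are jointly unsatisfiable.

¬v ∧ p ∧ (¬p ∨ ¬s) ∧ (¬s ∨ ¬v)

Unit clause (¬v) forces v = False.
Unit clause (p) forces p = True.
In (¬p ∨ ¬s) only ¬s is left, so s = False.
Check each clause:
  (¬v): ¬v holds.
  (p): p holds.
  (¬p ∨ ¬s): ¬s holds.
  (¬s ∨ ¬v): ¬s holds.
All clauses satisfied.

p = True; v = False; s = False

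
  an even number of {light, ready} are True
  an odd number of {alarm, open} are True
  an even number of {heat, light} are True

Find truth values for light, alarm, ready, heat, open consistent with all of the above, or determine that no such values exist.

light: True, alarm: True, ready: True, heat: True, open: False

{light, ready}: 2 true → even ✓
{alarm, open}: 1 true → odd ✓
{heat, light}: 2 true → even ✓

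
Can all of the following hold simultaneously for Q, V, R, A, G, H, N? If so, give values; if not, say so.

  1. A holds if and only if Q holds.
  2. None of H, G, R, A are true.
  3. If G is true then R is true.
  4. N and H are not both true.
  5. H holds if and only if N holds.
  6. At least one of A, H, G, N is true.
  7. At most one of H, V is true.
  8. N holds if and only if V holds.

Case N = True:
  (2) forces H = False.
  Constraint (5) is violated (H=F, N=T) — contradiction.
Case N = False:
  (2) forces H = False.
  (2) forces G = False.
  (2) forces R = False.
  (2) forces A = False.
  Constraint (6) is violated (A=F, H=F, G=F, N=F) — contradiction.
Both cases fail — unsatisfiable.

No satisfying assignment exists.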